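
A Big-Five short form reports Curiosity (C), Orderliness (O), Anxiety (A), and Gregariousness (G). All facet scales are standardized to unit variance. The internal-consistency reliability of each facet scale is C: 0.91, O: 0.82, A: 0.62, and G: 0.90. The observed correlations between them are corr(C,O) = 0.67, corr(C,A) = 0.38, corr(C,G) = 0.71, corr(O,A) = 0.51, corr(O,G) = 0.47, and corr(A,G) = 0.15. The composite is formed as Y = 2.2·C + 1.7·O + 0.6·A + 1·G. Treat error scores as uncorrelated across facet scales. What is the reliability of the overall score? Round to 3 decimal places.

0.943

Var(Y) = 2.2² + 1.7² + 0.6² + 1 + 2·[3.74·0.67 + 1.32·0.38 + 2.2·0.71 + 1.02·0.51 + 1.7·0.47 + 0.6·0.15] = 9.09 + 11.9572 = 21.0472.
Under uncorrelated errors the observed covariances equal the true-score covariances, so only the own-variance terms attenuate.
True-score variance = [2.2²·0.91 + 1.7²·0.82 + 0.6²·0.62 + 0.90] + 11.9572 = 7.8974 + 11.9572 = 19.8546.
Reliability = 19.8546 / 21.0472 = 0.943.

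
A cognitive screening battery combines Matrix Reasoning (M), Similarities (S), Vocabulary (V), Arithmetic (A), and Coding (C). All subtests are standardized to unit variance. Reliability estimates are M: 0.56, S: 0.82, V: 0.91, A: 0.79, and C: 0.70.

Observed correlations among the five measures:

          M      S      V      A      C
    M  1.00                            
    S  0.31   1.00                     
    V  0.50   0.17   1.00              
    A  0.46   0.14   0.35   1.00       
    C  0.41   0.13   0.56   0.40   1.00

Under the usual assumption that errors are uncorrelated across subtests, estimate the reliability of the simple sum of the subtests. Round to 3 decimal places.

Var(M+S+V+A+C) = 5 + 2·[0.31 + 0.50 + 0.46 + 0.41 + 0.17 + 0.14 + 0.13 + 0.35 + 0.56 + 0.40] = 5 + 6.86 = 11.86.
Under uncorrelated errors the observed covariances equal the true-score covariances, so only the own-variance terms attenuate.
True-score variance = [0.56 + 0.82 + 0.91 + 0.79 + 0.70] + 6.86 = 3.78 + 6.86 = 10.64.
Reliability = 10.64 / 11.86 = 0.897.

0.897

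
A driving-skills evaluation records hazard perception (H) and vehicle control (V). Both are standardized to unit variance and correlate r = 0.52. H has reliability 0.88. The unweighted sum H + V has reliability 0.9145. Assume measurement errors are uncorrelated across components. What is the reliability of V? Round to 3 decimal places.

0.860

Var(H+V) = 2 + 2·0.52 = 3.040.
True-score variance = ρ_H + ρ_V + 2·0.52, so 0.9145 = (0.88 + ρ_V + 1.04) / 3.040.
ρ_V = 0.9145·3.040 − 0.88 − 1.04 = 0.860.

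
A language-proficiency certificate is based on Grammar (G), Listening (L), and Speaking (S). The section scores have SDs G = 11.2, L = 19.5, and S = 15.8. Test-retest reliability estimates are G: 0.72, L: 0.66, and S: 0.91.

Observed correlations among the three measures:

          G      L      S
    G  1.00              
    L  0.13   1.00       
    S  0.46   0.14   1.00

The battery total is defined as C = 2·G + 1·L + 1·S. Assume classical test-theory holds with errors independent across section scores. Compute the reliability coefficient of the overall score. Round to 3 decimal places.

0.824

Var(C) = 2²·11.2² + 19.5² + 15.8² + 2·[2·11.2·19.5·0.13 + 2·11.2·15.8·0.46 + 19.5·15.8·0.14] = 1131.65 + 525.442 = 1657.09.
Under uncorrelated errors the observed covariances equal the true-score covariances, so only the own-variance terms attenuate.
True-score variance = [2²·11.2²·0.72 + 19.5²·0.66 + 15.8²·0.91] + 525.442 = 839.405 + 525.442 = 1364.85.
Reliability = 1364.85 / 1657.09 = 0.824.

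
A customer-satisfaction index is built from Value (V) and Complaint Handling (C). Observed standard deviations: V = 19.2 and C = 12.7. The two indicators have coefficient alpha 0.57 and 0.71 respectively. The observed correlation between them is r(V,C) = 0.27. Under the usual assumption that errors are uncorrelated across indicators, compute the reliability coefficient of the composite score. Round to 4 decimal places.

0.6897

Var(V+C) = 19.2² + 12.7² + 2·[19.2·12.7·0.27] = 529.93 + 131.674 = 661.604.
With uncorrelated errors the cross-covariances are all true-score covariance, so they carry over unchanged; only the diagonal terms shrink to ρᵢσᵢ².
True-score variance = [19.2²·0.57 + 12.7²·0.71] + 131.674 = 324.641 + 131.674 = 456.314.
Reliability = 456.314 / 661.604 = 0.6897.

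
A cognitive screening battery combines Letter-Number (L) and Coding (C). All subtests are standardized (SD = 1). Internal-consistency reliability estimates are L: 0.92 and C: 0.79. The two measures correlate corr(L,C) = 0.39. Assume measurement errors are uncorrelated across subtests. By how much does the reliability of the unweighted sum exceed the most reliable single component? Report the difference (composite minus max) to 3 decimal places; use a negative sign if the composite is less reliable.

Var(sum) = 2 + 0.78 = 2.78; true-score variance = 1.71 + 0.78 = 2.49; composite reliability = 0.8957.
Max component reliability = 0.9200.
Difference = 0.8957 − 0.9200 = -0.024.

-0.024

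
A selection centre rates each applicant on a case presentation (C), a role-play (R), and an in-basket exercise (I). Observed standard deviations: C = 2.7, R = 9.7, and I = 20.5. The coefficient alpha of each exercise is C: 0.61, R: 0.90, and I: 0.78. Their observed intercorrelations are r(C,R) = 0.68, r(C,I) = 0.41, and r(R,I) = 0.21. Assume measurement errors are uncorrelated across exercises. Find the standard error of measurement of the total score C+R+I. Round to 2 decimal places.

Var(total) = 521.63 + 164.522 = 686.152.
True-score variance = 416.923 + 164.522 = 581.445, so reliability = 0.8474.
Error variance = 686.152 − 581.445 = 104.707; SEM = √104.707 = 10.23.

10.23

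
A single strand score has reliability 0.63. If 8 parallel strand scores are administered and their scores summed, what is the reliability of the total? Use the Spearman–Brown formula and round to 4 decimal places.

0.9316

ρ_k = kρ / (1 + (k−1)ρ) = 8·0.63 / (1 + 7·0.63) = 5.040 / 5.410 = 0.9316.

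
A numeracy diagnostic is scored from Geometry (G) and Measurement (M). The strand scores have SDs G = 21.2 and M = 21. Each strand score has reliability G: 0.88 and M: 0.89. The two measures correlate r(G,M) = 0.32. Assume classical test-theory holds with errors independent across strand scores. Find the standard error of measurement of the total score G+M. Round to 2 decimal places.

Var(total) = 890.44 + 284.928 = 1175.37.
True-score variance = 787.997 + 284.928 = 1072.93, so reliability = 0.9128.
Error variance = 1175.37 − 1072.93 = 102.443; SEM = √102.443 = 10.12.

10.12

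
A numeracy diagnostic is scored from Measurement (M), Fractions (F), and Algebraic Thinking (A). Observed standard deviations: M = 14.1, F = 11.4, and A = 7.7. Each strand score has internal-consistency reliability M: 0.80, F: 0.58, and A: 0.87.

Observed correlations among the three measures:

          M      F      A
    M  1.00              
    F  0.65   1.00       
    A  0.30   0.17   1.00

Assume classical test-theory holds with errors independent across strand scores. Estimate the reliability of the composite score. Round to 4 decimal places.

0.8525

Var(M+F+A) = 14.1² + 11.4² + 7.7² + 2·[14.1·11.4·0.65 + 14.1·7.7·0.30 + 11.4·7.7·0.17] = 388.06 + 303.949 = 692.009.
Under uncorrelated errors the observed covariances equal the true-score covariances, so only the own-variance terms attenuate.
True-score variance = [14.1²·0.80 + 11.4²·0.58 + 7.7²·0.87] + 303.949 = 286.007 + 303.949 = 589.956.
Reliability = 589.956 / 692.009 = 0.8525.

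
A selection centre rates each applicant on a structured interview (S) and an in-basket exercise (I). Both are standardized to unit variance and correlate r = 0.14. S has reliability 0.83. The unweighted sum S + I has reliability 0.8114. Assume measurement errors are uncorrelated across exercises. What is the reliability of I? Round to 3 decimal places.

Var(S+I) = 2 + 2·0.14 = 2.280.
True-score variance = ρ_S + ρ_I + 2·0.14, so 0.8114 = (0.83 + ρ_I + 0.28) / 2.280.
ρ_I = 0.8114·2.280 − 0.83 − 0.28 = 0.740.

0.740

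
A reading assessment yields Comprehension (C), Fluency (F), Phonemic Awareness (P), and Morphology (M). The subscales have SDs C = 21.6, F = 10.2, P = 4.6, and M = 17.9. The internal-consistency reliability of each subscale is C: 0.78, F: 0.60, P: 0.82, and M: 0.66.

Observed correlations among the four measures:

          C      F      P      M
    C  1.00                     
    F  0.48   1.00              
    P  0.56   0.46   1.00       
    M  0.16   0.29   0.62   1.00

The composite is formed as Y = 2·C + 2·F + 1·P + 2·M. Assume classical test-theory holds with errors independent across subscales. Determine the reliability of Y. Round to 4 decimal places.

Var(Y) = 2²·21.6² + 2²·10.2² + 4.6² + 2²·17.9² + 2·[4·21.6·10.2·0.48 + 2·21.6·4.6·0.56 + 4·21.6·17.9·0.16 + 2·10.2·4.6·0.46 + 4·10.2·17.9·0.29 + 2·4.6·17.9·0.62] = 3585.2 + 2277.62 = 5862.82.
Because errors are independent across components, Cov(Tᵢ,Tⱼ) = Cov(Xᵢ,Xⱼ); the off-diagonal part of the true-score variance is the same as above.
True-score variance = [2²·21.6²·0.78 + 2²·10.2²·0.60 + 4.6²·0.82 + 2²·17.9²·0.66] + 2277.62 = 2568.6 + 2277.62 = 4846.21.
Reliability = 4846.21 / 5862.82 = 0.8266.

0.8266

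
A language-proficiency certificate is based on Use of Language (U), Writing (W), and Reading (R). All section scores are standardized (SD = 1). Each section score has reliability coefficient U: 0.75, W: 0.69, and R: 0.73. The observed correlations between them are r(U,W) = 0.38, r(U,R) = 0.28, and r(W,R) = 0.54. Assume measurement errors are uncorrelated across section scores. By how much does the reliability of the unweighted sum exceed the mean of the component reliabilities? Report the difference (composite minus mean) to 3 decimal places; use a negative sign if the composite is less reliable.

Var(sum) = 3 + 2.4 = 5.4; true-score variance = 2.17 + 2.4 = 4.57; composite reliability = 0.8463.
Mean component reliability = 0.7233.
Difference = 0.8463 − 0.7233 = 0.123.

0.123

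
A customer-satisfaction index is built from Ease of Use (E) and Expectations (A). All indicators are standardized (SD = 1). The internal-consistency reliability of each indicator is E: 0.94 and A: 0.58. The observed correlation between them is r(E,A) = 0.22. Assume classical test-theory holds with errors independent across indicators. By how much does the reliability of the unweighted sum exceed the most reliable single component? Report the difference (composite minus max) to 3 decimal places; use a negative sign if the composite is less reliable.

-0.137

Var(sum) = 2 + 0.44 = 2.44; true-score variance = 1.52 + 0.44 = 1.96; composite reliability = 0.8033.
Max component reliability = 0.9400.
Difference = 0.8033 − 0.9400 = -0.137.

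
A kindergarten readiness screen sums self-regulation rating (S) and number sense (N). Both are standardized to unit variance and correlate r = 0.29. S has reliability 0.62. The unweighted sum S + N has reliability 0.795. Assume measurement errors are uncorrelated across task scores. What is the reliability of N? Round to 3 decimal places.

0.851

Var(S+N) = 2 + 2·0.29 = 2.580.
True-score variance = ρ_S + ρ_N + 2·0.29, so 0.795 = (0.62 + ρ_N + 0.58) / 2.580.
ρ_N = 0.795·2.580 − 0.62 − 0.58 = 0.851.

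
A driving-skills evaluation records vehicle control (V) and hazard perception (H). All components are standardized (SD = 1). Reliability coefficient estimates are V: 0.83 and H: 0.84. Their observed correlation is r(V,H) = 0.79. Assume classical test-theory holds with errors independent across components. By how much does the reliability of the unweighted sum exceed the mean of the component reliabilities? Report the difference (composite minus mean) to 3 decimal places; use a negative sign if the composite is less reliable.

Var(sum) = 2 + 1.58 = 3.58; true-score variance = 1.67 + 1.58 = 3.25; composite reliability = 0.9078.
Mean component reliability = 0.8350.
Difference = 0.9078 − 0.8350 = 0.073.

0.073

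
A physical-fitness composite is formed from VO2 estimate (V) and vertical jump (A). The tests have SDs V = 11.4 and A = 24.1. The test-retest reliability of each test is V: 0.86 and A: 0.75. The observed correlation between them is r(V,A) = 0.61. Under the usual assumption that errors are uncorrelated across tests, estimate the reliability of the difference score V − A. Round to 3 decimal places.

0.565

Var(V−A) = 11.4² + 24.1² − 2·11.4·24.1·0.61 = 710.77 − 335.183 = 375.587.
Because errors are independent across components, Cov(Tᵢ,Tⱼ) = Cov(Xᵢ,Xⱼ); the off-diagonal part of the true-score variance is the same as above.
True-score variance = [11.4²·0.86 + 24.1²·0.75] − 335.183 = 547.373 − 335.183 = 212.19.
Reliability = 212.19 / 375.587 = 0.565.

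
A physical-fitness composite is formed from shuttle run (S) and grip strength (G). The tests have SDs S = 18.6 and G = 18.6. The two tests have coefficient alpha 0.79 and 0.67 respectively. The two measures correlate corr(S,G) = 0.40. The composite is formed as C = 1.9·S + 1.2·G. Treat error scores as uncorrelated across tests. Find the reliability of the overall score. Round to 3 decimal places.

0.821

Var(C) = 1.9²·18.6² + 1.2²·18.6² + 2·[2.28·18.6·18.6·0.40] = 1747.1 + 631.031 = 2378.13.
Because errors are independent across components, Cov(Tᵢ,Tⱼ) = Cov(Xᵢ,Xⱼ); the off-diagonal part of the true-score variance is the same as above.
True-score variance = [1.9²·18.6²·0.79 + 1.2²·18.6²·0.67] + 631.031 = 1320.43 + 631.031 = 1951.46.
Reliability = 1951.46 / 2378.13 = 0.821.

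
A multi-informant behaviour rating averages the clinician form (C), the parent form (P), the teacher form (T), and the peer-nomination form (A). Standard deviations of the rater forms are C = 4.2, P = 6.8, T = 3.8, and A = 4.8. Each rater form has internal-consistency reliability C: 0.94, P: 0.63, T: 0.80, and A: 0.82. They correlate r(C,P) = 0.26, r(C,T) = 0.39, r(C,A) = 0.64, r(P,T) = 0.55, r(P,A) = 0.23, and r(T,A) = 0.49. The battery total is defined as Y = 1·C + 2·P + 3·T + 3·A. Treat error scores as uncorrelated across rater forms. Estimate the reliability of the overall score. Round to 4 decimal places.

Var(Y) = 4.2² + 2²·6.8² + 3²·3.8² + 3²·4.8² + 2·[2·4.2·6.8·0.26 + 3·4.2·3.8·0.39 + 3·4.2·4.8·0.64 + 6·6.8·3.8·0.55 + 6·6.8·4.8·0.23 + 9·3.8·4.8·0.49] = 539.92 + 565.97 = 1105.89.
Under uncorrelated errors the observed covariances equal the true-score covariances, so only the own-variance terms attenuate.
True-score variance = [4.2²·0.94 + 2²·6.8²·0.63 + 3²·3.8²·0.80 + 3²·4.8²·0.82] + 565.97 = 407.11 + 565.97 = 973.08.
Reliability = 973.08 / 1105.89 = 0.8799.

0.8799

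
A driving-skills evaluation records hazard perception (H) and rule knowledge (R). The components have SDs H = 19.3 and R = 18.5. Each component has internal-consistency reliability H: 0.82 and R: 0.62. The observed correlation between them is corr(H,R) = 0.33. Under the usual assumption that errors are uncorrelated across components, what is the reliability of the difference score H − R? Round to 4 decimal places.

Var(H−R) = 19.3² + 18.5² − 2·19.3·18.5·0.33 = 714.74 − 235.653 = 479.087.
Under uncorrelated errors the observed covariances equal the true-score covariances, so only the own-variance terms attenuate.
True-score variance = [19.3²·0.82 + 18.5²·0.62] − 235.653 = 517.637 − 235.653 = 281.984.
Reliability = 281.984 / 479.087 = 0.5886.

0.5886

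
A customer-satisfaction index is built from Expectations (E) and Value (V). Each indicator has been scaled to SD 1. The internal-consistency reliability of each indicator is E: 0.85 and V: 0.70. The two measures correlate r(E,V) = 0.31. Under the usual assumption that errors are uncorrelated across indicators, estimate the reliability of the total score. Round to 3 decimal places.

Var(E+V) = 2 + 2·[0.31] = 2 + 0.62 = 2.62.
Under uncorrelated errors the observed covariances equal the true-score covariances, so only the own-variance terms attenuate.
True-score variance = [0.85 + 0.70] + 0.62 = 1.55 + 0.62 = 2.17.
Reliability = 2.17 / 2.62 = 0.828.

0.828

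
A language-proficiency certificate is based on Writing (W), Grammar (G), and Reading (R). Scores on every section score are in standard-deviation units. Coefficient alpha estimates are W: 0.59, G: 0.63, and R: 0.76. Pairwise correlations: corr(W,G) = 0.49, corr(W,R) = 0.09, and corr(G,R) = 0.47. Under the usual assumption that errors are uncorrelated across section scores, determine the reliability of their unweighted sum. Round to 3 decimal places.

Var(W+G+R) = 3 + 2·[0.49 + 0.09 + 0.47] = 3 + 2.1 = 5.1.
With uncorrelated errors the cross-covariances are all true-score covariance, so they carry over unchanged; only the diagonal terms shrink to ρᵢσᵢ².
True-score variance = [0.59 + 0.63 + 0.76] + 2.1 = 1.98 + 2.1 = 4.08.
Reliability = 4.08 / 5.1 = 0.800.

0.800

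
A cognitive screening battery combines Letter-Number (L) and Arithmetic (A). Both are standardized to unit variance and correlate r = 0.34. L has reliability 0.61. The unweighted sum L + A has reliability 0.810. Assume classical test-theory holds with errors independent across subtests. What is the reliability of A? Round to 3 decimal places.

0.881

Var(L+A) = 2 + 2·0.34 = 2.680.
True-score variance = ρ_L + ρ_A + 2·0.34, so 0.810 = (0.61 + ρ_A + 0.68) / 2.680.
ρ_A = 0.810·2.680 − 0.61 − 0.68 = 0.881.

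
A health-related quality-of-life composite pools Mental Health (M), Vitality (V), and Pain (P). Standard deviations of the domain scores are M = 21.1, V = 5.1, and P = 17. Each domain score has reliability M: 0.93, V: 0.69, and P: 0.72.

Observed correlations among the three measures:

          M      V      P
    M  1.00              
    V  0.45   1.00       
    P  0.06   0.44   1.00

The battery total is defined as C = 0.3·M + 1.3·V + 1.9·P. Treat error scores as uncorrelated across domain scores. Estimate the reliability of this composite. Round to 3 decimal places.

0.776

Var(C) = 0.3²·21.1² + 1.3²·5.1² + 1.9²·17² + 2·[0.39·21.1·5.1·0.45 + 0.57·21.1·17·0.06 + 2.47·5.1·17·0.44] = 1127.32 + 250.757 = 1378.07.
Under uncorrelated errors the observed covariances equal the true-score covariances, so only the own-variance terms attenuate.
True-score variance = [0.3²·21.1²·0.93 + 1.3²·5.1²·0.69 + 1.9²·17²·0.72] + 250.757 = 818.763 + 250.757 = 1069.52.
Reliability = 1069.52 / 1378.07 = 0.776.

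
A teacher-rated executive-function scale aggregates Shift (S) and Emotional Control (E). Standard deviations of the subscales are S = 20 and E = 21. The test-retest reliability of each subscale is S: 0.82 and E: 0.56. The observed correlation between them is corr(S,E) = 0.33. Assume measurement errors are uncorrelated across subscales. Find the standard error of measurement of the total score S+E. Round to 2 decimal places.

Var(total) = 841 + 277.2 = 1118.2.
True-score variance = 574.96 + 277.2 = 852.16, so reliability = 0.7621.
Error variance = 1118.2 − 852.16 = 266.04; SEM = √266.04 = 16.31.

16.31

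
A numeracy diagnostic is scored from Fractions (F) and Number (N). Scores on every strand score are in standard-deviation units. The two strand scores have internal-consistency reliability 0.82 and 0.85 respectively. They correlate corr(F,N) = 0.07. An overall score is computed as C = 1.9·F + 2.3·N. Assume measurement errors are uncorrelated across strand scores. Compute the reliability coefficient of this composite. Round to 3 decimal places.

Var(C) = 1.9² + 2.3² + 2·[4.37·0.07] = 8.9 + 0.6118 = 9.5118.
With uncorrelated errors the cross-covariances are all true-score covariance, so they carry over unchanged; only the diagonal terms shrink to ρᵢσᵢ².
True-score variance = [1.9²·0.82 + 2.3²·0.85] + 0.6118 = 7.4567 + 0.6118 = 8.0685.
Reliability = 8.0685 / 9.5118 = 0.848.

0.848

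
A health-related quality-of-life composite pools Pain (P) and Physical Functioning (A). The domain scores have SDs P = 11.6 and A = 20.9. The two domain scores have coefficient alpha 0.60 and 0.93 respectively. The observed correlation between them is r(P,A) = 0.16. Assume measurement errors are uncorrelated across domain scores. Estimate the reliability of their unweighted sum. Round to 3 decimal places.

0.870

Var(P+A) = 11.6² + 20.9² + 2·[11.6·20.9·0.16] = 571.37 + 77.5808 = 648.951.
Because errors are independent across components, Cov(Tᵢ,Tⱼ) = Cov(Xᵢ,Xⱼ); the off-diagonal part of the true-score variance is the same as above.
True-score variance = [11.6²·0.60 + 20.9²·0.93] + 77.5808 = 486.969 + 77.5808 = 564.55.
Reliability = 564.55 / 648.951 = 0.870.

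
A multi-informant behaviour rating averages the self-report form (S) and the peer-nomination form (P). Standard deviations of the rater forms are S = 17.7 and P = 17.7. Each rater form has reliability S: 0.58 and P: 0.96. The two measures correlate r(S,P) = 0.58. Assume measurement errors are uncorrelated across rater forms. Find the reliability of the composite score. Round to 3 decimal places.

Var(S+P) = 17.7² + 17.7² + 2·[17.7·17.7·0.58] = 626.58 + 363.416 = 989.996.
With uncorrelated errors the cross-covariances are all true-score covariance, so they carry over unchanged; only the diagonal terms shrink to ρᵢσᵢ².
True-score variance = [17.7²·0.58 + 17.7²·0.96] + 363.416 = 482.467 + 363.416 = 845.883.
Reliability = 845.883 / 989.996 = 0.854.

0.854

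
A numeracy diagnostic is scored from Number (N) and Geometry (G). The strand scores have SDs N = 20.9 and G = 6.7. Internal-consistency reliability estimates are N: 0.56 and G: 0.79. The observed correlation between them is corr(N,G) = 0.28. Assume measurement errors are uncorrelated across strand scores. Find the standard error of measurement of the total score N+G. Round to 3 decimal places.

Var(total) = 481.7 + 78.4168 = 560.117.
True-score variance = 280.077 + 78.4168 = 358.494, so reliability = 0.6400.
Error variance = 560.117 − 358.494 = 201.623; SEM = √201.623 = 14.199.

14.199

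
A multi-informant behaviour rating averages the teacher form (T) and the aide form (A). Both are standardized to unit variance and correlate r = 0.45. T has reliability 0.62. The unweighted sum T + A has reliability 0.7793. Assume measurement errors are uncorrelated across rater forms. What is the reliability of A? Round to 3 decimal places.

Var(T+A) = 2 + 2·0.45 = 2.900.
True-score variance = ρ_T + ρ_A + 2·0.45, so 0.7793 = (0.62 + ρ_A + 0.90) / 2.900.
ρ_A = 0.7793·2.900 − 0.62 − 0.90 = 0.740.

0.740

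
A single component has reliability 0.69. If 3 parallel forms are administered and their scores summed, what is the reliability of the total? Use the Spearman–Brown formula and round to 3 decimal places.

ρ_k = kρ / (1 + (k−1)ρ) = 3·0.69 / (1 + 2·0.69) = 2.070 / 2.380 = 0.870.

0.870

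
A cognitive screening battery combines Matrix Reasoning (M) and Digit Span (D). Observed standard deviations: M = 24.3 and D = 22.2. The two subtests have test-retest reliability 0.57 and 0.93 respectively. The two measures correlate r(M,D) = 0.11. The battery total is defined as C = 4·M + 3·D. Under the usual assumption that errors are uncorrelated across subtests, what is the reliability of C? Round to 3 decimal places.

Var(C) = 4²·24.3² + 3²·22.2² + 2·[12·24.3·22.2·0.11] = 13883.4 + 1424.17 = 15307.6.
With uncorrelated errors the cross-covariances are all true-score covariance, so they carry over unchanged; only the diagonal terms shrink to ρᵢσᵢ².
True-score variance = [4²·24.3²·0.57 + 3²·22.2²·0.93] + 1424.17 = 9510.34 + 1424.17 = 10934.5.
Reliability = 10934.5 / 15307.6 = 0.714.

0.714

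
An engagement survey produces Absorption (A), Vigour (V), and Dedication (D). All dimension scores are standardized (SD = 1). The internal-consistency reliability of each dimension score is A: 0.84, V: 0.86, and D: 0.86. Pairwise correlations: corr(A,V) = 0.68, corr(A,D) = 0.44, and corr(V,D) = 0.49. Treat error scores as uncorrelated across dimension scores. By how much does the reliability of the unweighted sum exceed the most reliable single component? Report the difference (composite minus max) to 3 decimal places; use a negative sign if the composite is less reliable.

0.069

Var(sum) = 3 + 3.22 = 6.22; true-score variance = 2.56 + 3.22 = 5.78; composite reliability = 0.9293.
Max component reliability = 0.8600.
Difference = 0.9293 − 0.8600 = 0.069.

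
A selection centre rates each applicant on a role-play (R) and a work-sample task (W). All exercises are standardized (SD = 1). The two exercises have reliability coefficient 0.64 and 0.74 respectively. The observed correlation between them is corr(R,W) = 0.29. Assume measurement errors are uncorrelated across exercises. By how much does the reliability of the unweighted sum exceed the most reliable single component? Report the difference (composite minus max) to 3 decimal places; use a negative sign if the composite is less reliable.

0.020

Var(sum) = 2 + 0.58 = 2.58; true-score variance = 1.38 + 0.58 = 1.96; composite reliability = 0.7597.
Max component reliability = 0.7400.
Difference = 0.7597 − 0.7400 = 0.020.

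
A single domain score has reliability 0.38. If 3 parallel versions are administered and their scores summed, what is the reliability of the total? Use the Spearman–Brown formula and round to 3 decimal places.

0.648

ρ_k = kρ / (1 + (k−1)ρ) = 3·0.38 / (1 + 2·0.38) = 1.140 / 1.760 = 0.648.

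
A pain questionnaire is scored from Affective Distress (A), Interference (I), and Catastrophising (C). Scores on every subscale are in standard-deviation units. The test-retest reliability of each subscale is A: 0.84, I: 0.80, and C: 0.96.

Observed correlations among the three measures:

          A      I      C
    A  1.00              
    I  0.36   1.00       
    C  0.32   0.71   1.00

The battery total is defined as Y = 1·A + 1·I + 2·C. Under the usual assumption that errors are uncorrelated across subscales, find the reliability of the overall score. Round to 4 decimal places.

0.9520

Var(Y) = 1 + 1 + 2² + 2·[0.36 + 2·0.32 + 2·0.71] = 6 + 4.84 = 10.84.
Under uncorrelated errors the observed covariances equal the true-score covariances, so only the own-variance terms attenuate.
True-score variance = [0.84 + 0.80 + 2²·0.96] + 4.84 = 5.48 + 4.84 = 10.32.
Reliability = 10.32 / 10.84 = 0.9520.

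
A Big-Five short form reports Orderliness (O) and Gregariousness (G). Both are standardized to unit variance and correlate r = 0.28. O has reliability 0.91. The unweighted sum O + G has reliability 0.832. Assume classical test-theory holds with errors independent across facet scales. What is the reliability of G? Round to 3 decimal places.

Var(O+G) = 2 + 2·0.28 = 2.560.
True-score variance = ρ_O + ρ_G + 2·0.28, so 0.832 = (0.91 + ρ_G + 0.56) / 2.560.
ρ_G = 0.832·2.560 − 0.91 − 0.56 = 0.660.

0.660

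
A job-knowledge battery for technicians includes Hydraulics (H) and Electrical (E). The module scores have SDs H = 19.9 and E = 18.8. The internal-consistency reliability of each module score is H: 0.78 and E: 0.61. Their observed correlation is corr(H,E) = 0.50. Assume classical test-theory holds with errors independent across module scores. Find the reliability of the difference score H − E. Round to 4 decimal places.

0.4006

Var(H−E) = 19.9² + 18.8² − 2·19.9·18.8·0.50 = 749.45 − 374.12 = 375.33.
Because errors are independent across components, Cov(Tᵢ,Tⱼ) = Cov(Xᵢ,Xⱼ); the off-diagonal part of the true-score variance is the same as above.
True-score variance = [19.9²·0.78 + 18.8²·0.61] − 374.12 = 524.486 − 374.12 = 150.366.
Reliability = 150.366 / 375.33 = 0.4006.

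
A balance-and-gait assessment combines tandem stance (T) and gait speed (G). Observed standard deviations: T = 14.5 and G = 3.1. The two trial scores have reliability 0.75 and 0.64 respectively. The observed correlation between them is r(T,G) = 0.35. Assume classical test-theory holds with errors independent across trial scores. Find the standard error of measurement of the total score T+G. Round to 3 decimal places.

Var(total) = 219.86 + 31.465 = 251.325.
True-score variance = 163.838 + 31.465 = 195.303, so reliability = 0.7771.
Error variance = 251.325 − 195.303 = 56.0221; SEM = √56.0221 = 7.485.

7.485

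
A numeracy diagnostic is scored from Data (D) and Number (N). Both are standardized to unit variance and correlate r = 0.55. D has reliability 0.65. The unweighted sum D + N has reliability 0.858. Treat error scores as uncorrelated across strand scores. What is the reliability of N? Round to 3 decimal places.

Var(D+N) = 2 + 2·0.55 = 3.100.
True-score variance = ρ_D + ρ_N + 2·0.55, so 0.858 = (0.65 + ρ_N + 1.10) / 3.100.
ρ_N = 0.858·3.100 − 0.65 − 1.10 = 0.910.

0.910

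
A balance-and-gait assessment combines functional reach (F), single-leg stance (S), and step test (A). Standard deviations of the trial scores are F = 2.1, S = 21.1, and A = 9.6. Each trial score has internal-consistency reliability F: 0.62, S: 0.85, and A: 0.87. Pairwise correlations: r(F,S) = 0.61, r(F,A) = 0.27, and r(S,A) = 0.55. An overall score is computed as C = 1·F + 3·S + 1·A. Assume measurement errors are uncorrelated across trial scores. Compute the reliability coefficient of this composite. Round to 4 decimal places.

Var(C) = 2.1² + 3²·21.1² + 9.6² + 2·[3·2.1·21.1·0.61 + 2.1·9.6·0.27 + 3·21.1·9.6·0.55] = 4103.46 + 841.509 = 4944.97.
Under uncorrelated errors the observed covariances equal the true-score covariances, so only the own-variance terms attenuate.
True-score variance = [2.1²·0.62 + 3²·21.1²·0.85 + 9.6²·0.87] + 841.509 = 3488.77 + 841.509 = 4330.28.
Reliability = 4330.28 / 4944.97 = 0.8757.

0.8757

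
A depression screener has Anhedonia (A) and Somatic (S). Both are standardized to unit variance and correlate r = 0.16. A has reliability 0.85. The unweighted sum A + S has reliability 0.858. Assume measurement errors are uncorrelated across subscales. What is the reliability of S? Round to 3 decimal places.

0.821

Var(A+S) = 2 + 2·0.16 = 2.320.
True-score variance = ρ_A + ρ_S + 2·0.16, so 0.858 = (0.85 + ρ_S + 0.32) / 2.320.
ρ_S = 0.858·2.320 − 0.85 − 0.32 = 0.821.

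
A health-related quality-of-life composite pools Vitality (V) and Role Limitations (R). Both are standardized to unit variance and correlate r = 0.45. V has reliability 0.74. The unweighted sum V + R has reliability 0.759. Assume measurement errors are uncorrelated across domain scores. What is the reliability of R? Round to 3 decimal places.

0.561

Var(V+R) = 2 + 2·0.45 = 2.900.
True-score variance = ρ_V + ρ_R + 2·0.45, so 0.759 = (0.74 + ρ_R + 0.90) / 2.900.
ρ_R = 0.759·2.900 − 0.74 − 0.90 = 0.561.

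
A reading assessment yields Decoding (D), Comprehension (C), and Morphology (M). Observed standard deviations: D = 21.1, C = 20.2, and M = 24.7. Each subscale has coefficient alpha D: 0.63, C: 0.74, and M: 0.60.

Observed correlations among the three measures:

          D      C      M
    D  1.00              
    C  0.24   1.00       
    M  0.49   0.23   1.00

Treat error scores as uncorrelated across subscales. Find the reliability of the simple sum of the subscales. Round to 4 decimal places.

Var(D+C+M) = 21.1² + 20.2² + 24.7² + 2·[21.1·20.2·0.24 + 21.1·24.7·0.49 + 20.2·24.7·0.23] = 1463.34 + 944.845 = 2408.18.
Under uncorrelated errors the observed covariances equal the true-score covariances, so only the own-variance terms attenuate.
True-score variance = [21.1²·0.63 + 20.2²·0.74 + 24.7²·0.60] + 944.845 = 948.486 + 944.845 = 1893.33.
Reliability = 1893.33 / 2408.18 = 0.7862.

0.7862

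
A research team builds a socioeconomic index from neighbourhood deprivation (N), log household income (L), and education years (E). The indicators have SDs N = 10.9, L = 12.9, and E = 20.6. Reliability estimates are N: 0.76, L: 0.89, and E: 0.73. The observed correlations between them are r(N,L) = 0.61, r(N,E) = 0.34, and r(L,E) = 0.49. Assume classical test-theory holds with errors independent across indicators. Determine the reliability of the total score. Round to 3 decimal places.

0.875

Var(N+L+E) = 10.9² + 12.9² + 20.6² + 2·[10.9·12.9·0.61 + 10.9·20.6·0.34 + 12.9·20.6·0.49] = 709.58 + 584.657 = 1294.24.
Because errors are independent across components, Cov(Tᵢ,Tⱼ) = Cov(Xᵢ,Xⱼ); the off-diagonal part of the true-score variance is the same as above.
True-score variance = [10.9²·0.76 + 12.9²·0.89 + 20.6²·0.73] + 584.657 = 548.183 + 584.657 = 1132.84.
Reliability = 1132.84 / 1294.24 = 0.875.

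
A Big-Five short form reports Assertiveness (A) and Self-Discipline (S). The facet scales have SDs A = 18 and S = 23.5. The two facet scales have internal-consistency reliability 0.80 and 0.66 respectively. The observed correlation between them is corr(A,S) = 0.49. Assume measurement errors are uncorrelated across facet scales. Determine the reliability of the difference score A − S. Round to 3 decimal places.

0.453

Var(A−S) = 18² + 23.5² − 2·18·23.5·0.49 = 876.25 − 414.54 = 461.71.
With uncorrelated errors the cross-covariances are all true-score covariance, so they carry over unchanged; only the diagonal terms shrink to ρᵢσᵢ².
True-score variance = [18²·0.80 + 23.5²·0.66] − 414.54 = 623.685 − 414.54 = 209.145.
Reliability = 209.145 / 461.71 = 0.453.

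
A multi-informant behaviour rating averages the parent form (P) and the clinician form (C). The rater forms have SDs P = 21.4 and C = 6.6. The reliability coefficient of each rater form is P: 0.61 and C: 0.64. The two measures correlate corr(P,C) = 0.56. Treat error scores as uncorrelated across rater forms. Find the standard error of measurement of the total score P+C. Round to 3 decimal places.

13.939

Var(total) = 501.52 + 158.189 = 659.709.
True-score variance = 307.234 + 158.189 = 465.423, so reliability = 0.7055.
Error variance = 659.709 − 465.423 = 194.286; SEM = √194.286 = 13.939.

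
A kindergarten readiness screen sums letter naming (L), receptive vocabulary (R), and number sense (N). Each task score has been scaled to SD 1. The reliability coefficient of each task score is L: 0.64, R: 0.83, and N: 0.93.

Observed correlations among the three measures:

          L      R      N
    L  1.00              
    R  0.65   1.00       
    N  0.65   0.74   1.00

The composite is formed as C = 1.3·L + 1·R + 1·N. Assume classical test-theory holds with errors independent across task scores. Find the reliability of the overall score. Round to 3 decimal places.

0.901

Var(C) = 1.3² + 1 + 1 + 2·[1.3·0.65 + 1.3·0.65 + 0.74] = 3.69 + 4.86 = 8.55.
With uncorrelated errors the cross-covariances are all true-score covariance, so they carry over unchanged; only the diagonal terms shrink to ρᵢσᵢ².
True-score variance = [1.3²·0.64 + 0.83 + 0.93] + 4.86 = 2.8416 + 4.86 = 7.7016.
Reliability = 7.7016 / 8.55 = 0.901.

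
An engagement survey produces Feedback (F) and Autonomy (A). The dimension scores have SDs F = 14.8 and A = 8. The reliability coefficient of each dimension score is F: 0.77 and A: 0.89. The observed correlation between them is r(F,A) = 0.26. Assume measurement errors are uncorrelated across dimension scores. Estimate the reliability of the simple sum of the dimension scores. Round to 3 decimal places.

Var(F+A) = 14.8² + 8² + 2·[14.8·8·0.26] = 283.04 + 61.568 = 344.608.
With uncorrelated errors the cross-covariances are all true-score covariance, so they carry over unchanged; only the diagonal terms shrink to ρᵢσᵢ².
True-score variance = [14.8²·0.77 + 8²·0.89] + 61.568 = 225.621 + 61.568 = 287.189.
Reliability = 287.189 / 344.608 = 0.833.

0.833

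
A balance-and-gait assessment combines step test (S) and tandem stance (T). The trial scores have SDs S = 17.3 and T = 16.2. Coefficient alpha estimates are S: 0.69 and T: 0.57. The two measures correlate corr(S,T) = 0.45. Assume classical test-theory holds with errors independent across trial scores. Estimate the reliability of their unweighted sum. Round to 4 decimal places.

Var(S+T) = 17.3² + 16.2² + 2·[17.3·16.2·0.45] = 561.73 + 252.234 = 813.964.
Under uncorrelated errors the observed covariances equal the true-score covariances, so only the own-variance terms attenuate.
True-score variance = [17.3²·0.69 + 16.2²·0.57] + 252.234 = 356.101 + 252.234 = 608.335.
Reliability = 608.335 / 813.964 = 0.7474.

0.7474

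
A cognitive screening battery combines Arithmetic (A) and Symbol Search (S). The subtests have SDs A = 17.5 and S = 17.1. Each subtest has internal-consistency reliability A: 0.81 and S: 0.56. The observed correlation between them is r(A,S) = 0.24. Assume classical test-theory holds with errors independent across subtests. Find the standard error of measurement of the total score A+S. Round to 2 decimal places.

13.67

Var(total) = 598.66 + 143.64 = 742.3.
True-score variance = 411.812 + 143.64 = 555.452, so reliability = 0.7483.
Error variance = 742.3 − 555.452 = 186.848; SEM = √186.848 = 13.67.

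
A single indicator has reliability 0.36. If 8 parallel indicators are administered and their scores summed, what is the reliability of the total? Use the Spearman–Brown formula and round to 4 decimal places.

0.8182

ρ_k = kρ / (1 + (k−1)ρ) = 8·0.36 / (1 + 7·0.36) = 2.880 / 3.520 = 0.8182.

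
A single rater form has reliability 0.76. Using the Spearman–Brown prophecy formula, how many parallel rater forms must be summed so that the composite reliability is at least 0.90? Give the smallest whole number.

3

k ≥ ρ*(1−ρ₁)/(ρ₁(1−ρ*)) = 0.90·0.24 / (0.76·0.10) = 2.842.
Smallest integer k = 3.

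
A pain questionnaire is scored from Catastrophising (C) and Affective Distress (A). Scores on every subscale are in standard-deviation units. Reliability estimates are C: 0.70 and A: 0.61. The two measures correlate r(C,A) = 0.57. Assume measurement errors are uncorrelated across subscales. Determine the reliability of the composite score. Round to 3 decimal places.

Var(C+A) = 2 + 2·[0.57] = 2 + 1.14 = 3.14.
Because errors are independent across components, Cov(Tᵢ,Tⱼ) = Cov(Xᵢ,Xⱼ); the off-diagonal part of the true-score variance is the same as above.
True-score variance = [0.70 + 0.61] + 1.14 = 1.31 + 1.14 = 2.45.
Reliability = 2.45 / 3.14 = 0.780.

0.780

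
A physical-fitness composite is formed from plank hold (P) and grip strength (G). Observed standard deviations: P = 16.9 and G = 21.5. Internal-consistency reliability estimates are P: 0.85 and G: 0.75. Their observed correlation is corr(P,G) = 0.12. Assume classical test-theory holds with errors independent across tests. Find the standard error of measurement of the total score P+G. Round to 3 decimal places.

12.586

Var(total) = 747.86 + 87.204 = 835.064.
True-score variance = 589.456 + 87.204 = 676.66, so reliability = 0.8103.
Error variance = 835.064 − 676.66 = 158.404; SEM = √158.404 = 12.586.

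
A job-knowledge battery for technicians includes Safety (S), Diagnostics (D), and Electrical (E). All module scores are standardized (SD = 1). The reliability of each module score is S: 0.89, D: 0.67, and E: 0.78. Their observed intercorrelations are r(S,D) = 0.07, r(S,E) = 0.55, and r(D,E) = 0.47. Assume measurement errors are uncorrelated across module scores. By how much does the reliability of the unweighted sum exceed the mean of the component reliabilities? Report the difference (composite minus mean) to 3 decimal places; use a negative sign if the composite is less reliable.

Var(sum) = 3 + 2.18 = 5.18; true-score variance = 2.34 + 2.18 = 4.52; composite reliability = 0.8726.
Mean component reliability = 0.7800.
Difference = 0.8726 − 0.7800 = 0.093.

0.093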